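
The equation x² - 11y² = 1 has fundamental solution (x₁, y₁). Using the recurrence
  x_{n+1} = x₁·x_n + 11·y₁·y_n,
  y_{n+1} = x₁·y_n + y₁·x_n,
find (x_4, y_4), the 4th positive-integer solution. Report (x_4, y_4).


Step 1: Find the fundamental solution (x₁, y₁) of x² - 11y² = 1.
  Expand √11 as a continued fraction. a₀ = ⌊√11⌋ = 3; iterate m_{k+1} = d_k·a_k − m_k, d_{k+1} = (11 − m_{k+1}²)/d_k, a_{k+1} = ⌊(a₀ + m_{k+1})/d_{k+1}⌋ (starting m₀ = 0, d₀ = 1), with convergents p_k = a_k·p_{k-1} + p_{k-2}, q_k = a_k·q_{k-1} + q_{k-2} (p₋₁ = 1, q₋₁ = 0):
  k = 0: a₀ = 3; p₀/q₀ = 3/1; p₀² − 11·q₀² = 9 − 11 = -2.
  k = 1: m = 3, d = 2, a = ⌊(3 + 3)/2⌋ = 3; p/q = (3·3 + 1)/(3·1 + 0) = 10/3; p² − 11·q² = 100 − 99 = 1.
  The first convergent with p² − 11·q² = 1 gives the fundamental solution (x₁, y₁) = (10, 3).
Step 2: Apply the recurrence (x_{n+1}, y_{n+1}) = (x₁x_n + 11y₁y_n, x₁y_n + y₁x_n) repeatedly.
  From (x_1, y_1) = (10, 3): x_2 = 10·10 + 11·3·3 = 199; y_2 = 10·3 + 3·10 = 60.
  From (x_2, y_2) = (199, 60): x_3 = 10·199 + 11·3·60 = 3970; y_3 = 10·60 + 3·199 = 1197.
  From (x_3, y_3) = (3970, 1197): x_4 = 10·3970 + 11·3·1197 = 79201; y_4 = 10·1197 + 3·3970 = 23880.
Step 3: Verify x_4² - 11·y_4² = 6272798401 - 6272798400 = 1 (should be 1). ✓

(x_1, y_1) = (10, 3); (x_4, y_4) = (79201, 23880).


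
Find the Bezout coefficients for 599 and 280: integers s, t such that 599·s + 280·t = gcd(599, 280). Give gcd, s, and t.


Euclidean algorithm on (599, 280) — divide until remainder is 0:
  599 = 2 · 280 + 39
  280 = 7 · 39 + 7
  39 = 5 · 7 + 4
  7 = 1 · 4 + 3
  4 = 1 · 3 + 1
  3 = 3 · 1 + 0
gcd(599, 280) = 1.
Track Bezout coefficients alongside the remainders: start with r₀ = 599 = a·1 + b·0 (s = 1, t = 0) and r₁ = 280 = a·0 + b·1 (s = 0, t = 1); each new remainder r_{k+1} = r_{k-1} − q_k·r_k inherits s_{k+1} = s_{k-1} − q_k·s_k, t_{k+1} = t_{k-1} − q_k·t_k, so r_k = a·s_k + b·t_k at every step:
  q = 2: r = 39, s = 1 − 2·0 = 1, t = 0 − 2·1 = -2  (check: 599·1 + 280·(-2) = 39)
  q = 7: r = 7, s = 0 − 7·1 = -7, t = 1 − 7·(-2) = 15  (check: 599·(-7) + 280·15 = 7)
  q = 5: r = 4, s = 1 − 5·(-7) = 36, t = -2 − 5·15 = -77  (check: 599·36 + 280·(-77) = 4)
  q = 1: r = 3, s = -7 − 1·36 = -43, t = 15 − 1·(-77) = 92  (check: 599·(-43) + 280·92 = 3)
  q = 1: r = 1, s = 36 − 1·(-43) = 79, t = -77 − 1·92 = -169  (check: 599·79 + 280·(-169) = 1)
The row with r = 1 (the gcd) gives the Bezout coefficients s = 79, t = -169.
Result: 599 · (79) + 280 · (-169) = 1.

gcd(599, 280) = 1; s = 79, t = -169 (check: 599·79 + 280·(-169) = 1).


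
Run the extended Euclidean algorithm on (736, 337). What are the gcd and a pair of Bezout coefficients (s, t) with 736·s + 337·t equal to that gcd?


Euclidean algorithm on (736, 337) — divide until remainder is 0:
  736 = 2 · 337 + 62
  337 = 5 · 62 + 27
  62 = 2 · 27 + 8
  27 = 3 · 8 + 3
  8 = 2 · 3 + 2
  3 = 1 · 2 + 1
  2 = 2 · 1 + 0
gcd(736, 337) = 1.
Track Bezout coefficients alongside the remainders: start with r₀ = 736 = a·1 + b·0 (s = 1, t = 0) and r₁ = 337 = a·0 + b·1 (s = 0, t = 1); each new remainder r_{k+1} = r_{k-1} − q_k·r_k inherits s_{k+1} = s_{k-1} − q_k·s_k, t_{k+1} = t_{k-1} − q_k·t_k, so r_k = a·s_k + b·t_k at every step:
  q = 2: r = 62, s = 1 − 2·0 = 1, t = 0 − 2·1 = -2  (check: 736·1 + 337·(-2) = 62)
  q = 5: r = 27, s = 0 − 5·1 = -5, t = 1 − 5·(-2) = 11  (check: 736·(-5) + 337·11 = 27)
  q = 2: r = 8, s = 1 − 2·(-5) = 11, t = -2 − 2·11 = -24  (check: 736·11 + 337·(-24) = 8)
  q = 3: r = 3, s = -5 − 3·11 = -38, t = 11 − 3·(-24) = 83  (check: 736·(-38) + 337·83 = 3)
  q = 2: r = 2, s = 11 − 2·(-38) = 87, t = -24 − 2·83 = -190  (check: 736·87 + 337·(-190) = 2)
  q = 1: r = 1, s = -38 − 1·87 = -125, t = 83 − 1·(-190) = 273  (check: 736·(-125) + 337·273 = 1)
The row with r = 1 (the gcd) gives the Bezout coefficients s = -125, t = 273.
Result: 736 · (-125) + 337 · (273) = 1.

gcd(736, 337) = 1; s = -125, t = 273 (check: 736·(-125) + 337·273 = 1).


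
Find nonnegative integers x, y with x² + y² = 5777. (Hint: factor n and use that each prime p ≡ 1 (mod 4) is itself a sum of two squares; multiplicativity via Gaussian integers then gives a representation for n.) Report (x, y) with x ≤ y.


Step 1: Factor n = 5777 = 53 · 109.
Step 2: Check the mod-4 condition on each prime factor: 53 ≡ 1 (mod 4), exponent 1; 109 ≡ 1 (mod 4), exponent 1.
All primes ≡ 3 (mod 4) appear to even exponent (or don't appear), so by the two-squares theorem n IS expressible as a sum of two squares.
Step 3: Build a representation. Here n = 53 · 109 is a product of primes ≡ 1 (mod 4). Each prime p ≡ 1 (mod 4) is itself a sum of two squares; find a² by testing p − a² for a perfect square:
  53: 53 − 1² = 52, 53 − 2² = 49 = 7² ⇒ 53 = 2² + 7².
  109: 109 − 1² = 108, 109 − 2² = 105, 109 − 3² = 100 = 10² ⇒ 109 = 3² + 10².
  Combine using the Brahmagupta–Fibonacci identity (a² + b²)(c² + d²) = (ac − bd)² + (ad + bc)² = (ac + bd)² + (ad − bc)²:
  53 · 109 = 5777: from (2² + 7²)(3² + 10²), take (2·3 − 7·10, 2·10 + 7·3) = (6 − 70, 20 + 21) = (-64, 41); dropping signs (only squares matter) gives (64, 41); check 64² + 41² = 4096 + 1681 = 5777 ✓.
Step 4: Order so x ≤ y and verify: 41² + 64² = 1681 + 4096 = 5777 = n. ✓

n = 5777 = 41² + 64² (one valid representation with x ≤ y).


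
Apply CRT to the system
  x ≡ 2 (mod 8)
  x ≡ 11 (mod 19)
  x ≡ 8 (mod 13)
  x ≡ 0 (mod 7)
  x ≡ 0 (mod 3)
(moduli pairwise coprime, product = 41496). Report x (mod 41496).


Product of moduli M = 8 · 19 · 13 · 7 · 3 = 41496.
Merge one congruence at a time:
  Start: x ≡ 2 (mod 8).
  Combine with x ≡ 11 (mod 19); new modulus lcm = 152.
    Write x = 2 + 8·t and substitute into x ≡ 11 (mod 19): 8·t ≡ 11 − 2 = 9 (mod 19).
    The inverse of 8 mod 19 is 12 (since 8·12 = 96 = 5·19 + 1), so t ≡ 12·9 = 108 ≡ 13 (mod 19).
    Then x = 2 + 8·13 = 106, valid modulo lcm(8, 19) = 152: x ≡ 106 (mod 152).
  Combine with x ≡ 8 (mod 13); new modulus lcm = 1976.
    Write x = 106 + 152·t and substitute into x ≡ 8 (mod 13): 152·t ≡ 8 − 106 = -98 (mod 13).
    Reduce coefficients mod 13: 9·t ≡ 6 (mod 13).
    The inverse of 9 mod 13 is 3 (since 9·3 = 27 = 2·13 + 1), so t ≡ 3·6 = 18 ≡ 5 (mod 13).
    Then x = 106 + 152·5 = 866, valid modulo lcm(152, 13) = 1976: x ≡ 866 (mod 1976).
  Combine with x ≡ 0 (mod 7); new modulus lcm = 13832.
    Write x = 866 + 1976·t and substitute into x ≡ 0 (mod 7): 1976·t ≡ 0 − 866 = -866 (mod 7).
    Reduce coefficients mod 7: 2·t ≡ 2 (mod 7).
    The inverse of 2 mod 7 is 4 (since 2·4 = 8 = 1·7 + 1), so t ≡ 4·2 = 8 ≡ 1 (mod 7).
    Then x = 866 + 1976·1 = 2842, valid modulo lcm(1976, 7) = 13832: x ≡ 2842 (mod 13832).
  Combine with x ≡ 0 (mod 3); new modulus lcm = 41496.
    Write x = 2842 + 13832·t and substitute into x ≡ 0 (mod 3): 13832·t ≡ 0 − 2842 = -2842 (mod 3).
    Reduce coefficients mod 3: 2·t ≡ 2 (mod 3).
    The inverse of 2 mod 3 is 2 (since 2·2 = 4 = 1·3 + 1), so t ≡ 2·2 = 4 ≡ 1 (mod 3).
    Then x = 2842 + 13832·1 = 16674, valid modulo lcm(13832, 3) = 41496: x ≡ 16674 (mod 41496).
Verify against each original: 16674 mod 8 = 2, 16674 mod 19 = 11, 16674 mod 13 = 8, 16674 mod 7 = 0, 16674 mod 3 = 0.

x ≡ 16674 (mod 41496).


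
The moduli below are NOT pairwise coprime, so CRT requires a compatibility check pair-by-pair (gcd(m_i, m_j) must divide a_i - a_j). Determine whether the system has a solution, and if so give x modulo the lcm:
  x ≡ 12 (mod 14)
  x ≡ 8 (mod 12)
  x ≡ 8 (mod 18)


Moduli 14, 12, 18 are not pairwise coprime, so CRT works modulo lcm(m_i) when all pairwise compatibility conditions hold.
Pairwise compatibility: gcd(m_i, m_j) must divide a_i - a_j for every pair.
Merge one congruence at a time:
  Start: x ≡ 12 (mod 14).
  Combine with x ≡ 8 (mod 12): gcd(14, 12) = 2; 8 - 12 = -4, which IS divisible by 2, so compatible.
    Write x = 12 + 14·t and substitute into x ≡ 8 (mod 12): 14·t ≡ 8 − 12 = -4 (mod 12).
    Divide the congruence (and modulus) by g = 2: 7·t ≡ -2 (mod 6).
    Reduce coefficients mod 6: 1·t ≡ 4 (mod 6).
    So t ≡ 4 (mod 6).
    Then x = 12 + 14·4 = 68, valid modulo lcm(14, 12) = 84: x ≡ 68 (mod 84).
  Combine with x ≡ 8 (mod 18): gcd(84, 18) = 6; 8 - 68 = -60, which IS divisible by 6, so compatible.
    Write x = 68 + 84·t and substitute into x ≡ 8 (mod 18): 84·t ≡ 8 − 68 = -60 (mod 18).
    Divide the congruence (and modulus) by g = 6: 14·t ≡ -10 (mod 3).
    Reduce coefficients mod 3: 2·t ≡ 2 (mod 3).
    The inverse of 2 mod 3 is 2 (since 2·2 = 4 = 1·3 + 1), so t ≡ 2·2 = 4 ≡ 1 (mod 3).
    Then x = 68 + 84·1 = 152, valid modulo lcm(84, 18) = 252: x ≡ 152 (mod 252).
Verify: 152 mod 14 = 12, 152 mod 12 = 8, 152 mod 18 = 8.

x ≡ 152 (mod 252).


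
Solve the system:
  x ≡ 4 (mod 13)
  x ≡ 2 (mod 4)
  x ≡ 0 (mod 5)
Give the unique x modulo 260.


Moduli 13, 4, 5 are pairwise coprime; by CRT there is a unique solution modulo M = 13 · 4 · 5 = 260.
Solve pairwise, accumulating the modulus:
  Start with x ≡ 4 (mod 13).
  Combine with x ≡ 2 (mod 4): since gcd(13, 4) = 1, we get a unique residue mod 52.
    Write x = 4 + 13·t and substitute into x ≡ 2 (mod 4): 13·t ≡ 2 − 4 = -2 (mod 4).
    Reduce coefficients mod 4: 1·t ≡ 2 (mod 4).
    So t ≡ 2 (mod 4).
    Then x = 4 + 13·2 = 30, valid modulo lcm(13, 4) = 52: x ≡ 30 (mod 52).
  Combine with x ≡ 0 (mod 5): since gcd(52, 5) = 1, we get a unique residue mod 260.
    Write x = 30 + 52·t and substitute into x ≡ 0 (mod 5): 52·t ≡ 0 − 30 = -30 (mod 5).
    Reduce coefficients mod 5: 2·t ≡ 0 (mod 5).
    The inverse of 2 mod 5 is 3 (since 2·3 = 6 = 1·5 + 1), so t ≡ 3·0 = 0 ≡ 0 (mod 5).
    Then x = 30 + 52·0 = 30, valid modulo lcm(52, 5) = 260: x ≡ 30 (mod 260).
Verify: 30 mod 13 = 4 ✓, 30 mod 4 = 2 ✓, 30 mod 5 = 0 ✓.

x ≡ 30 (mod 260).


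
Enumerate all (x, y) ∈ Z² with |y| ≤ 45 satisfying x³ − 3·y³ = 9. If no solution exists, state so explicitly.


The equation is x³ - 3y³ = 9. For fixed y, x³ = 3·y³ + 9, so a solution requires the RHS to be a perfect cube.
Strategy: iterate y from -45 to 45, compute RHS = 3·y³ + 9, and check whether it is a (positive or negative) perfect cube.
Check small values of y:
  y = 0: RHS = 9 is not a perfect cube.
  y = 1: RHS = 12 is not a perfect cube.
  y = -1: RHS = 6 is not a perfect cube.
  y = 2: RHS = 33 is not a perfect cube.
  y = -2: RHS = -15 is not a perfect cube.
  y = 3: RHS = 90 is not a perfect cube.
  y = -3: RHS = -72 is not a perfect cube.
Continuing the search up to |y| = 45 finds no solutions either.
No (x, y) in the scanned range satisfies the equation.

No integer solutions with |y| ≤ 45.


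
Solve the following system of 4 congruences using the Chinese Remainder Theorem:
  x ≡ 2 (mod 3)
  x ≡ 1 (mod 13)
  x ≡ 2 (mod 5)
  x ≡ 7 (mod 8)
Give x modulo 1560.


Product of moduli M = 3 · 13 · 5 · 8 = 1560.
Merge one congruence at a time:
  Start: x ≡ 2 (mod 3).
  Combine with x ≡ 1 (mod 13); new modulus lcm = 39.
    Write x = 2 + 3·t and substitute into x ≡ 1 (mod 13): 3·t ≡ 1 − 2 = -1 (mod 13).
    Reduce coefficients mod 13: 3·t ≡ 12 (mod 13).
    The inverse of 3 mod 13 is 9 (since 3·9 = 27 = 2·13 + 1), so t ≡ 9·12 = 108 ≡ 4 (mod 13).
    Then x = 2 + 3·4 = 14, valid modulo lcm(3, 13) = 39: x ≡ 14 (mod 39).
  Combine with x ≡ 2 (mod 5); new modulus lcm = 195.
    Write x = 14 + 39·t and substitute into x ≡ 2 (mod 5): 39·t ≡ 2 − 14 = -12 (mod 5).
    Reduce coefficients mod 5: 4·t ≡ 3 (mod 5).
    The inverse of 4 mod 5 is 4 (since 4·4 = 16 = 3·5 + 1), so t ≡ 4·3 = 12 ≡ 2 (mod 5).
    Then x = 14 + 39·2 = 92, valid modulo lcm(39, 5) = 195: x ≡ 92 (mod 195).
  Combine with x ≡ 7 (mod 8); new modulus lcm = 1560.
    Write x = 92 + 195·t and substitute into x ≡ 7 (mod 8): 195·t ≡ 7 − 92 = -85 (mod 8).
    Reduce coefficients mod 8: 3·t ≡ 3 (mod 8).
    The inverse of 3 mod 8 is 3 (since 3·3 = 9 = 1·8 + 1), so t ≡ 3·3 = 9 ≡ 1 (mod 8).
    Then x = 92 + 195·1 = 287, valid modulo lcm(195, 8) = 1560: x ≡ 287 (mod 1560).
Verify against each original: 287 mod 3 = 2, 287 mod 13 = 1, 287 mod 5 = 2, 287 mod 8 = 7.

x ≡ 287 (mod 1560).


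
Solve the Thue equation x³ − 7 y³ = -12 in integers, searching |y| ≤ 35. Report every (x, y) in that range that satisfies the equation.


The equation is x³ - 7y³ = -12. For fixed y, x³ = 7·y³ − 12, so a solution requires the RHS to be a perfect cube.
Strategy: iterate y from -35 to 35, compute RHS = 7·y³ − 12, and check whether it is a (positive or negative) perfect cube.
Check small values of y:
  y = 0: RHS = -12 is not a perfect cube.
  y = 1: RHS = -5 is not a perfect cube.
  y = -1: RHS = -19 is not a perfect cube.
  y = 2: RHS = 44 is not a perfect cube.
  y = -2: RHS = -68 is not a perfect cube.
  y = 3: RHS = 177 is not a perfect cube.
  y = -3: RHS = -201 is not a perfect cube.
Continuing the search up to |y| = 35 finds no solutions either.
No (x, y) in the scanned range satisfies the equation.

No integer solutions with |y| ≤ 35.


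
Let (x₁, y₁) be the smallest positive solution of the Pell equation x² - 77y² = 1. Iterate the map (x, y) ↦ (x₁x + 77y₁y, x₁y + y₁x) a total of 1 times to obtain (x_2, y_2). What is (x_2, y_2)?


Step 1: Find the fundamental solution (x₁, y₁) of x² - 77y² = 1.
  Expand √77 as a continued fraction. a₀ = ⌊√77⌋ = 8; iterate m_{k+1} = d_k·a_k − m_k, d_{k+1} = (77 − m_{k+1}²)/d_k, a_{k+1} = ⌊(a₀ + m_{k+1})/d_{k+1}⌋ (starting m₀ = 0, d₀ = 1), with convergents p_k = a_k·p_{k-1} + p_{k-2}, q_k = a_k·q_{k-1} + q_{k-2} (p₋₁ = 1, q₋₁ = 0):
  k = 0: a₀ = 8; p₀/q₀ = 8/1; p₀² − 77·q₀² = 64 − 77 = -13.
  k = 1: m = 8, d = 13, a = ⌊(8 + 8)/13⌋ = 1; p/q = (1·8 + 1)/(1·1 + 0) = 9/1; p² − 77·q² = 81 − 77 = 4.
  k = 2: m = 5, d = 4, a = ⌊(8 + 5)/4⌋ = 3; p/q = (3·9 + 8)/(3·1 + 1) = 35/4; p² − 77·q² = 1225 − 1232 = -7.
  k = 3: m = 7, d = 7, a = ⌊(8 + 7)/7⌋ = 2; p/q = (2·35 + 9)/(2·4 + 1) = 79/9; p² − 77·q² = 6241 − 6237 = 4.
  k = 4: m = 7, d = 4, a = ⌊(8 + 7)/4⌋ = 3; p/q = (3·79 + 35)/(3·9 + 4) = 272/31; p² − 77·q² = 73984 − 73997 = -13.
  k = 5: m = 5, d = 13, a = ⌊(8 + 5)/13⌋ = 1; p/q = (1·272 + 79)/(1·31 + 9) = 351/40; p² − 77·q² = 123201 − 123200 = 1.
  The first convergent with p² − 77·q² = 1 gives the fundamental solution (x₁, y₁) = (351, 40).
Step 2: Apply the recurrence (x_{n+1}, y_{n+1}) = (x₁x_n + 77y₁y_n, x₁y_n + y₁x_n) repeatedly.
  From (x_1, y_1) = (351, 40): x_2 = 351·351 + 77·40·40 = 246401; y_2 = 351·40 + 40·351 = 28080.
Step 3: Verify x_2² - 77·y_2² = 60713452801 - 60713452800 = 1 (should be 1). ✓

(x_1, y_1) = (351, 40); (x_2, y_2) = (246401, 28080).


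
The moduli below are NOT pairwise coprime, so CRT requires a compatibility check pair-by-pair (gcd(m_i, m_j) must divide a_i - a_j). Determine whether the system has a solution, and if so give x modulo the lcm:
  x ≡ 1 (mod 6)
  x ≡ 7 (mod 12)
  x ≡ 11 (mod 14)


Moduli 6, 12, 14 are not pairwise coprime, so CRT works modulo lcm(m_i) when all pairwise compatibility conditions hold.
Pairwise compatibility: gcd(m_i, m_j) must divide a_i - a_j for every pair.
Merge one congruence at a time:
  Start: x ≡ 1 (mod 6).
  Combine with x ≡ 7 (mod 12): gcd(6, 12) = 6; 7 - 1 = 6, which IS divisible by 6, so compatible.
    Write x = 1 + 6·t and substitute into x ≡ 7 (mod 12): 6·t ≡ 7 − 1 = 6 (mod 12).
    Divide the congruence (and modulus) by g = 6: 1·t ≡ 1 (mod 2).
    So t ≡ 1 (mod 2).
    Then x = 1 + 6·1 = 7, valid modulo lcm(6, 12) = 12: x ≡ 7 (mod 12).
  Combine with x ≡ 11 (mod 14): gcd(12, 14) = 2; 11 - 7 = 4, which IS divisible by 2, so compatible.
    Write x = 7 + 12·t and substitute into x ≡ 11 (mod 14): 12·t ≡ 11 − 7 = 4 (mod 14).
    Divide the congruence (and modulus) by g = 2: 6·t ≡ 2 (mod 7).
    The inverse of 6 mod 7 is 6 (since 6·6 = 36 = 5·7 + 1), so t ≡ 6·2 = 12 ≡ 5 (mod 7).
    Then x = 7 + 12·5 = 67, valid modulo lcm(12, 14) = 84: x ≡ 67 (mod 84).
Verify: 67 mod 6 = 1, 67 mod 12 = 7, 67 mod 14 = 11.

x ≡ 67 (mod 84).


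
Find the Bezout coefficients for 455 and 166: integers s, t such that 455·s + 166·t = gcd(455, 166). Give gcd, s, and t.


Euclidean algorithm on (455, 166) — divide until remainder is 0:
  455 = 2 · 166 + 123
  166 = 1 · 123 + 43
  123 = 2 · 43 + 37
  43 = 1 · 37 + 6
  37 = 6 · 6 + 1
  6 = 6 · 1 + 0
gcd(455, 166) = 1.
Track Bezout coefficients alongside the remainders: start with r₀ = 455 = a·1 + b·0 (s = 1, t = 0) and r₁ = 166 = a·0 + b·1 (s = 0, t = 1); each new remainder r_{k+1} = r_{k-1} − q_k·r_k inherits s_{k+1} = s_{k-1} − q_k·s_k, t_{k+1} = t_{k-1} − q_k·t_k, so r_k = a·s_k + b·t_k at every step:
  q = 2: r = 123, s = 1 − 2·0 = 1, t = 0 − 2·1 = -2  (check: 455·1 + 166·(-2) = 123)
  q = 1: r = 43, s = 0 − 1·1 = -1, t = 1 − 1·(-2) = 3  (check: 455·(-1) + 166·3 = 43)
  q = 2: r = 37, s = 1 − 2·(-1) = 3, t = -2 − 2·3 = -8  (check: 455·3 + 166·(-8) = 37)
  q = 1: r = 6, s = -1 − 1·3 = -4, t = 3 − 1·(-8) = 11  (check: 455·(-4) + 166·11 = 6)
  q = 6: r = 1, s = 3 − 6·(-4) = 27, t = -8 − 6·11 = -74  (check: 455·27 + 166·(-74) = 1)
The row with r = 1 (the gcd) gives the Bezout coefficients s = 27, t = -74.
Result: 455 · (27) + 166 · (-74) = 1.

gcd(455, 166) = 1; s = 27, t = -74 (check: 455·27 + 166·(-74) = 1).


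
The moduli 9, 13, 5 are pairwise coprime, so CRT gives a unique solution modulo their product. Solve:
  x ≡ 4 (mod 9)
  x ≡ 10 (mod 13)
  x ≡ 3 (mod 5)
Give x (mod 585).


Moduli 9, 13, 5 are pairwise coprime; by CRT there is a unique solution modulo M = 9 · 13 · 5 = 585.
Solve pairwise, accumulating the modulus:
  Start with x ≡ 4 (mod 9).
  Combine with x ≡ 10 (mod 13): since gcd(9, 13) = 1, we get a unique residue mod 117.
    Write x = 4 + 9·t and substitute into x ≡ 10 (mod 13): 9·t ≡ 10 − 4 = 6 (mod 13).
    The inverse of 9 mod 13 is 3 (since 9·3 = 27 = 2·13 + 1), so t ≡ 3·6 = 18 ≡ 5 (mod 13).
    Then x = 4 + 9·5 = 49, valid modulo lcm(9, 13) = 117: x ≡ 49 (mod 117).
  Combine with x ≡ 3 (mod 5): since gcd(117, 5) = 1, we get a unique residue mod 585.
    Write x = 49 + 117·t and substitute into x ≡ 3 (mod 5): 117·t ≡ 3 − 49 = -46 (mod 5).
    Reduce coefficients mod 5: 2·t ≡ 4 (mod 5).
    The inverse of 2 mod 5 is 3 (since 2·3 = 6 = 1·5 + 1), so t ≡ 3·4 = 12 ≡ 2 (mod 5).
    Then x = 49 + 117·2 = 283, valid modulo lcm(117, 5) = 585: x ≡ 283 (mod 585).
Verify: 283 mod 9 = 4 ✓, 283 mod 13 = 10 ✓, 283 mod 5 = 3 ✓.

x ≡ 283 (mod 585).


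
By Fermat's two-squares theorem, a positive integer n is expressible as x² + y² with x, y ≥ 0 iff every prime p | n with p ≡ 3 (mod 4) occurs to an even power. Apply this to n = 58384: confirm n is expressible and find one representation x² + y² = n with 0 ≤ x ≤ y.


Step 1: Factor n = 58384 = 2^4 · 41 · 89.
Step 2: Check the mod-4 condition on each prime factor: 2 = 2 (special); 41 ≡ 1 (mod 4), exponent 1; 89 ≡ 1 (mod 4), exponent 1.
All primes ≡ 3 (mod 4) appear to even exponent (or don't appear), so by the two-squares theorem n IS expressible as a sum of two squares.
Step 3: Build a representation. Group n = k² · m with k = 4 and m = 41 · 89 = 3649 (a product of primes ≡ 1 (mod 4)); a representation of m scales to one of n via (k·x)² + (k·y)² = k²(x² + y²). Each prime p ≡ 1 (mod 4) is itself a sum of two squares; find a² by testing p − a² for a perfect square:
  41: 41 − 1² = 40, 41 − 2² = 37, 41 − 3² = 32, 41 − 4² = 25 = 5² ⇒ 41 = 4² + 5².
  89: 89 − 1² = 88, 89 − 2² = 85, 89 − 3² = 80, 89 − 4² = 73, 89 − 5² = 64 = 8² ⇒ 89 = 5² + 8².
  Combine using the Brahmagupta–Fibonacci identity (a² + b²)(c² + d²) = (ac − bd)² + (ad + bc)² = (ac + bd)² + (ad − bc)²:
  41 · 89 = 3649: from (4² + 5²)(5² + 8²), take (4·5 − 5·8, 4·8 + 5·5) = (20 − 40, 32 + 25) = (-20, 57); dropping signs (only squares matter) gives (20, 57); check 20² + 57² = 400 + 3249 = 3649 ✓.
  Scale by k = 4: (4·20, 4·57) = (80, 228).
Step 4: Order so x ≤ y and verify: 80² + 228² = 6400 + 51984 = 58384 = n. ✓

n = 58384 = 80² + 228² (one valid representation with x ≤ y).


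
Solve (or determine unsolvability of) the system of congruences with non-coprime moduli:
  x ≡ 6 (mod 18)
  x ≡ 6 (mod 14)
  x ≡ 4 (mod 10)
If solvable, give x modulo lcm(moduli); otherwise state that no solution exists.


Moduli 18, 14, 10 are not pairwise coprime, so CRT works modulo lcm(m_i) when all pairwise compatibility conditions hold.
Pairwise compatibility: gcd(m_i, m_j) must divide a_i - a_j for every pair.
Merge one congruence at a time:
  Start: x ≡ 6 (mod 18).
  Combine with x ≡ 6 (mod 14): gcd(18, 14) = 2; 6 - 6 = 0, which IS divisible by 2, so compatible.
    Write x = 6 + 18·t and substitute into x ≡ 6 (mod 14): 18·t ≡ 6 − 6 = 0 (mod 14).
    Divide the congruence (and modulus) by g = 2: 9·t ≡ 0 (mod 7).
    Reduce coefficients mod 7: 2·t ≡ 0 (mod 7).
    The inverse of 2 mod 7 is 4 (since 2·4 = 8 = 1·7 + 1), so t ≡ 4·0 = 0 ≡ 0 (mod 7).
    Then x = 6 + 18·0 = 6, valid modulo lcm(18, 14) = 126: x ≡ 6 (mod 126).
  Combine with x ≡ 4 (mod 10): gcd(126, 10) = 2; 4 - 6 = -2, which IS divisible by 2, so compatible.
    Write x = 6 + 126·t and substitute into x ≡ 4 (mod 10): 126·t ≡ 4 − 6 = -2 (mod 10).
    Divide the congruence (and modulus) by g = 2: 63·t ≡ -1 (mod 5).
    Reduce coefficients mod 5: 3·t ≡ 4 (mod 5).
    The inverse of 3 mod 5 is 2 (since 3·2 = 6 = 1·5 + 1), so t ≡ 2·4 = 8 ≡ 3 (mod 5).
    Then x = 6 + 126·3 = 384, valid modulo lcm(126, 10) = 630: x ≡ 384 (mod 630).
Verify: 384 mod 18 = 6, 384 mod 14 = 6, 384 mod 10 = 4.

x ≡ 384 (mod 630).


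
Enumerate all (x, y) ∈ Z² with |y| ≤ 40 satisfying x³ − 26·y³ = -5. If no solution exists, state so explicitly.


The equation is x³ - 26y³ = -5. For fixed y, x³ = 26·y³ − 5, so a solution requires the RHS to be a perfect cube.
Strategy: iterate y from -40 to 40, compute RHS = 26·y³ − 5, and check whether it is a (positive or negative) perfect cube.
Check small values of y:
  y = 0: RHS = -5 is not a perfect cube.
  y = 1: RHS = 21 is not a perfect cube.
  y = -1: RHS = -31 is not a perfect cube.
  y = 2: RHS = 203 is not a perfect cube.
  y = -2: RHS = -213 is not a perfect cube.
  y = 3: RHS = 697 is not a perfect cube.
  y = -3: RHS = -707 is not a perfect cube.
Continuing the search up to |y| = 40 finds no solutions either.
No (x, y) in the scanned range satisfies the equation.

No integer solutions with |y| ≤ 40.


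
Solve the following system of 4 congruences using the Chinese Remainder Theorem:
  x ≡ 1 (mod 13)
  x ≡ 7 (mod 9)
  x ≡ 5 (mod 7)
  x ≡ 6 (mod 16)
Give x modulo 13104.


Product of moduli M = 13 · 9 · 7 · 16 = 13104.
Merge one congruence at a time:
  Start: x ≡ 1 (mod 13).
  Combine with x ≡ 7 (mod 9); new modulus lcm = 117.
    Write x = 1 + 13·t and substitute into x ≡ 7 (mod 9): 13·t ≡ 7 − 1 = 6 (mod 9).
    Reduce coefficients mod 9: 4·t ≡ 6 (mod 9).
    The inverse of 4 mod 9 is 7 (since 4·7 = 28 = 3·9 + 1), so t ≡ 7·6 = 42 ≡ 6 (mod 9).
    Then x = 1 + 13·6 = 79, valid modulo lcm(13, 9) = 117: x ≡ 79 (mod 117).
  Combine with x ≡ 5 (mod 7); new modulus lcm = 819.
    Write x = 79 + 117·t and substitute into x ≡ 5 (mod 7): 117·t ≡ 5 − 79 = -74 (mod 7).
    Reduce coefficients mod 7: 5·t ≡ 3 (mod 7).
    The inverse of 5 mod 7 is 3 (since 5·3 = 15 = 2·7 + 1), so t ≡ 3·3 = 9 ≡ 2 (mod 7).
    Then x = 79 + 117·2 = 313, valid modulo lcm(117, 7) = 819: x ≡ 313 (mod 819).
  Combine with x ≡ 6 (mod 16); new modulus lcm = 13104.
    Write x = 313 + 819·t and substitute into x ≡ 6 (mod 16): 819·t ≡ 6 − 313 = -307 (mod 16).
    Reduce coefficients mod 16: 3·t ≡ 13 (mod 16).
    The inverse of 3 mod 16 is 11 (since 3·11 = 33 = 2·16 + 1), so t ≡ 11·13 = 143 ≡ 15 (mod 16).
    Then x = 313 + 819·15 = 12598, valid modulo lcm(819, 16) = 13104: x ≡ 12598 (mod 13104).
Verify against each original: 12598 mod 13 = 1, 12598 mod 9 = 7, 12598 mod 7 = 5, 12598 mod 16 = 6.

x ≡ 12598 (mod 13104).


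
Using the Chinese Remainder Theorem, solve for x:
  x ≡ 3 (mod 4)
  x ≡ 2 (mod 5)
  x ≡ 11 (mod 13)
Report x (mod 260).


Moduli 4, 5, 13 are pairwise coprime; by CRT there is a unique solution modulo M = 4 · 5 · 13 = 260.
Solve pairwise, accumulating the modulus:
  Start with x ≡ 3 (mod 4).
  Combine with x ≡ 2 (mod 5): since gcd(4, 5) = 1, we get a unique residue mod 20.
    Write x = 3 + 4·t and substitute into x ≡ 2 (mod 5): 4·t ≡ 2 − 3 = -1 (mod 5).
    Reduce coefficients mod 5: 4·t ≡ 4 (mod 5).
    The inverse of 4 mod 5 is 4 (since 4·4 = 16 = 3·5 + 1), so t ≡ 4·4 = 16 ≡ 1 (mod 5).
    Then x = 3 + 4·1 = 7, valid modulo lcm(4, 5) = 20: x ≡ 7 (mod 20).
  Combine with x ≡ 11 (mod 13): since gcd(20, 13) = 1, we get a unique residue mod 260.
    Write x = 7 + 20·t and substitute into x ≡ 11 (mod 13): 20·t ≡ 11 − 7 = 4 (mod 13).
    Reduce coefficients mod 13: 7·t ≡ 4 (mod 13).
    The inverse of 7 mod 13 is 2 (since 7·2 = 14 = 1·13 + 1), so t ≡ 2·4 = 8 ≡ 8 (mod 13).
    Then x = 7 + 20·8 = 167, valid modulo lcm(20, 13) = 260: x ≡ 167 (mod 260).
Verify: 167 mod 4 = 3 ✓, 167 mod 5 = 2 ✓, 167 mod 13 = 11 ✓.

x ≡ 167 (mod 260).


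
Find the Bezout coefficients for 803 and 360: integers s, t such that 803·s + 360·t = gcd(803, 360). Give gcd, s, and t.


Euclidean algorithm on (803, 360) — divide until remainder is 0:
  803 = 2 · 360 + 83
  360 = 4 · 83 + 28
  83 = 2 · 28 + 27
  28 = 1 · 27 + 1
  27 = 27 · 1 + 0
gcd(803, 360) = 1.
Track Bezout coefficients alongside the remainders: start with r₀ = 803 = a·1 + b·0 (s = 1, t = 0) and r₁ = 360 = a·0 + b·1 (s = 0, t = 1); each new remainder r_{k+1} = r_{k-1} − q_k·r_k inherits s_{k+1} = s_{k-1} − q_k·s_k, t_{k+1} = t_{k-1} − q_k·t_k, so r_k = a·s_k + b·t_k at every step:
  q = 2: r = 83, s = 1 − 2·0 = 1, t = 0 − 2·1 = -2  (check: 803·1 + 360·(-2) = 83)
  q = 4: r = 28, s = 0 − 4·1 = -4, t = 1 − 4·(-2) = 9  (check: 803·(-4) + 360·9 = 28)
  q = 2: r = 27, s = 1 − 2·(-4) = 9, t = -2 − 2·9 = -20  (check: 803·9 + 360·(-20) = 27)
  q = 1: r = 1, s = -4 − 1·9 = -13, t = 9 − 1·(-20) = 29  (check: 803·(-13) + 360·29 = 1)
The row with r = 1 (the gcd) gives the Bezout coefficients s = -13, t = 29.
Result: 803 · (-13) + 360 · (29) = 1.

gcd(803, 360) = 1; s = -13, t = 29 (check: 803·(-13) + 360·29 = 1).


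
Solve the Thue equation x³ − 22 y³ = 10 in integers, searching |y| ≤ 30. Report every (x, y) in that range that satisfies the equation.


The equation is x³ - 22y³ = 10. For fixed y, x³ = 22·y³ + 10, so a solution requires the RHS to be a perfect cube.
Strategy: iterate y from -30 to 30, compute RHS = 22·y³ + 10, and check whether it is a (positive or negative) perfect cube.
Check small values of y:
  y = 0: RHS = 10 is not a perfect cube.
  y = 1: RHS = 32 is not a perfect cube.
  y = -1: RHS = -12 is not a perfect cube.
  y = 2: RHS = 186 is not a perfect cube.
  y = -2: RHS = -166 is not a perfect cube.
  y = 3: RHS = 604 is not a perfect cube.
  y = -3: RHS = -584 is not a perfect cube.
Continuing the search up to |y| = 30 finds no solutions either.
No (x, y) in the scanned range satisfies the equation.

No integer solutions with |y| ≤ 30.


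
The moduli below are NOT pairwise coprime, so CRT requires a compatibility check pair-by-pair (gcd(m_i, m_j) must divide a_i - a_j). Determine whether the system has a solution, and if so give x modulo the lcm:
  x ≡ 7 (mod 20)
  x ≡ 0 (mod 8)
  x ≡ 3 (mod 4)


Moduli 20, 8, 4 are not pairwise coprime, so CRT works modulo lcm(m_i) when all pairwise compatibility conditions hold.
Pairwise compatibility: gcd(m_i, m_j) must divide a_i - a_j for every pair.
Merge one congruence at a time:
  Start: x ≡ 7 (mod 20).
  Combine with x ≡ 0 (mod 8): gcd(20, 8) = 4, and 0 - 7 = -7 is NOT divisible by 4.
    ⇒ system is inconsistent (no integer solution).

No solution (the system is inconsistent).


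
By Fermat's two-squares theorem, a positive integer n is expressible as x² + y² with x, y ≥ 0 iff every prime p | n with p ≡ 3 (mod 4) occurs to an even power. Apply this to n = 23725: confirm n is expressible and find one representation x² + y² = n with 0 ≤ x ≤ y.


Step 1: Factor n = 23725 = 5^2 · 13 · 73.
Step 2: Check the mod-4 condition on each prime factor: 5 ≡ 1 (mod 4), exponent 2; 13 ≡ 1 (mod 4), exponent 1; 73 ≡ 1 (mod 4), exponent 1.
All primes ≡ 3 (mod 4) appear to even exponent (or don't appear), so by the two-squares theorem n IS expressible as a sum of two squares.
Step 3: Build a representation. Group n = k² · m with k = 5 and m = 13 · 73 = 949 (a product of primes ≡ 1 (mod 4)); a representation of m scales to one of n via (k·x)² + (k·y)² = k²(x² + y²). Each prime p ≡ 1 (mod 4) is itself a sum of two squares; find a² by testing p − a² for a perfect square:
  13: 13 − 1² = 12, 13 − 2² = 9 = 3² ⇒ 13 = 2² + 3².
  73: 73 − 1² = 72, 73 − 2² = 69, 73 − 3² = 64 = 8² ⇒ 73 = 3² + 8².
  Combine using the Brahmagupta–Fibonacci identity (a² + b²)(c² + d²) = (ac − bd)² + (ad + bc)² = (ac + bd)² + (ad − bc)²:
  13 · 73 = 949: from (2² + 3²)(3² + 8²), take (2·3 − 3·8, 2·8 + 3·3) = (6 − 24, 16 + 9) = (-18, 25); dropping signs (only squares matter) gives (18, 25); check 18² + 25² = 324 + 625 = 949 ✓.
  Scale by k = 5: (5·18, 5·25) = (90, 125).
Step 4: Order so x ≤ y and verify: 90² + 125² = 8100 + 15625 = 23725 = n. ✓

n = 23725 = 90² + 125² (one valid representation with x ≤ y).


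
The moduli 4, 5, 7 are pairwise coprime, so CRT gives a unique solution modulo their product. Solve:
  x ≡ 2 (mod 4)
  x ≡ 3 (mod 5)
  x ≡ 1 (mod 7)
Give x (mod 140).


Moduli 4, 5, 7 are pairwise coprime; by CRT there is a unique solution modulo M = 4 · 5 · 7 = 140.
Solve pairwise, accumulating the modulus:
  Start with x ≡ 2 (mod 4).
  Combine with x ≡ 3 (mod 5): since gcd(4, 5) = 1, we get a unique residue mod 20.
    Write x = 2 + 4·t and substitute into x ≡ 3 (mod 5): 4·t ≡ 3 − 2 = 1 (mod 5).
    The inverse of 4 mod 5 is 4 (since 4·4 = 16 = 3·5 + 1), so t ≡ 4·1 = 4 ≡ 4 (mod 5).
    Then x = 2 + 4·4 = 18, valid modulo lcm(4, 5) = 20: x ≡ 18 (mod 20).
  Combine with x ≡ 1 (mod 7): since gcd(20, 7) = 1, we get a unique residue mod 140.
    Write x = 18 + 20·t and substitute into x ≡ 1 (mod 7): 20·t ≡ 1 − 18 = -17 (mod 7).
    Reduce coefficients mod 7: 6·t ≡ 4 (mod 7).
    The inverse of 6 mod 7 is 6 (since 6·6 = 36 = 5·7 + 1), so t ≡ 6·4 = 24 ≡ 3 (mod 7).
    Then x = 18 + 20·3 = 78, valid modulo lcm(20, 7) = 140: x ≡ 78 (mod 140).
Verify: 78 mod 4 = 2 ✓, 78 mod 5 = 3 ✓, 78 mod 7 = 1 ✓.

x ≡ 78 (mod 140).


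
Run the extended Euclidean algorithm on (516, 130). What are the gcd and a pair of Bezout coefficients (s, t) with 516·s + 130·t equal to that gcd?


Euclidean algorithm on (516, 130) — divide until remainder is 0:
  516 = 3 · 130 + 126
  130 = 1 · 126 + 4
  126 = 31 · 4 + 2
  4 = 2 · 2 + 0
gcd(516, 130) = 2.
Track Bezout coefficients alongside the remainders: start with r₀ = 516 = a·1 + b·0 (s = 1, t = 0) and r₁ = 130 = a·0 + b·1 (s = 0, t = 1); each new remainder r_{k+1} = r_{k-1} − q_k·r_k inherits s_{k+1} = s_{k-1} − q_k·s_k, t_{k+1} = t_{k-1} − q_k·t_k, so r_k = a·s_k + b·t_k at every step:
  q = 3: r = 126, s = 1 − 3·0 = 1, t = 0 − 3·1 = -3  (check: 516·1 + 130·(-3) = 126)
  q = 1: r = 4, s = 0 − 1·1 = -1, t = 1 − 1·(-3) = 4  (check: 516·(-1) + 130·4 = 4)
  q = 31: r = 2, s = 1 − 31·(-1) = 32, t = -3 − 31·4 = -127  (check: 516·32 + 130·(-127) = 2)
The row with r = 2 (the gcd) gives the Bezout coefficients s = 32, t = -127.
Result: 516 · (32) + 130 · (-127) = 2.

gcd(516, 130) = 2; s = 32, t = -127 (check: 516·32 + 130·(-127) = 2).


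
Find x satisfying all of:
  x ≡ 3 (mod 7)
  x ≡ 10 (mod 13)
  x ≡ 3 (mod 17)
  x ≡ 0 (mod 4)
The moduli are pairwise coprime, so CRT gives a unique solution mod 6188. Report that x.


Product of moduli M = 7 · 13 · 17 · 4 = 6188.
Merge one congruence at a time:
  Start: x ≡ 3 (mod 7).
  Combine with x ≡ 10 (mod 13); new modulus lcm = 91.
    Write x = 3 + 7·t and substitute into x ≡ 10 (mod 13): 7·t ≡ 10 − 3 = 7 (mod 13).
    The inverse of 7 mod 13 is 2 (since 7·2 = 14 = 1·13 + 1), so t ≡ 2·7 = 14 ≡ 1 (mod 13).
    Then x = 3 + 7·1 = 10, valid modulo lcm(7, 13) = 91: x ≡ 10 (mod 91).
  Combine with x ≡ 3 (mod 17); new modulus lcm = 1547.
    Write x = 10 + 91·t and substitute into x ≡ 3 (mod 17): 91·t ≡ 3 − 10 = -7 (mod 17).
    Reduce coefficients mod 17: 6·t ≡ 10 (mod 17).
    The inverse of 6 mod 17 is 3 (since 6·3 = 18 = 1·17 + 1), so t ≡ 3·10 = 30 ≡ 13 (mod 17).
    Then x = 10 + 91·13 = 1193, valid modulo lcm(91, 17) = 1547: x ≡ 1193 (mod 1547).
  Combine with x ≡ 0 (mod 4); new modulus lcm = 6188.
    Write x = 1193 + 1547·t and substitute into x ≡ 0 (mod 4): 1547·t ≡ 0 − 1193 = -1193 (mod 4).
    Reduce coefficients mod 4: 3·t ≡ 3 (mod 4).
    The inverse of 3 mod 4 is 3 (since 3·3 = 9 = 2·4 + 1), so t ≡ 3·3 = 9 ≡ 1 (mod 4).
    Then x = 1193 + 1547·1 = 2740, valid modulo lcm(1547, 4) = 6188: x ≡ 2740 (mod 6188).
Verify against each original: 2740 mod 7 = 3, 2740 mod 13 = 10, 2740 mod 17 = 3, 2740 mod 4 = 0.

x ≡ 2740 (mod 6188).


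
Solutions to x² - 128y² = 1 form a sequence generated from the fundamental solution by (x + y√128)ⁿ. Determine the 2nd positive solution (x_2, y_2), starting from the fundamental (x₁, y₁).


Step 1: Find the fundamental solution (x₁, y₁) of x² - 128y² = 1.
  Expand √128 as a continued fraction. a₀ = ⌊√128⌋ = 11; iterate m_{k+1} = d_k·a_k − m_k, d_{k+1} = (128 − m_{k+1}²)/d_k, a_{k+1} = ⌊(a₀ + m_{k+1})/d_{k+1}⌋ (starting m₀ = 0, d₀ = 1), with convergents p_k = a_k·p_{k-1} + p_{k-2}, q_k = a_k·q_{k-1} + q_{k-2} (p₋₁ = 1, q₋₁ = 0):
  k = 0: a₀ = 11; p₀/q₀ = 11/1; p₀² − 128·q₀² = 121 − 128 = -7.
  k = 1: m = 11, d = 7, a = ⌊(11 + 11)/7⌋ = 3; p/q = (3·11 + 1)/(3·1 + 0) = 34/3; p² − 128·q² = 1156 − 1152 = 4.
  k = 2: m = 10, d = 4, a = ⌊(11 + 10)/4⌋ = 5; p/q = (5·34 + 11)/(5·3 + 1) = 181/16; p² − 128·q² = 32761 − 32768 = -7.
  k = 3: m = 10, d = 7, a = ⌊(11 + 10)/7⌋ = 3; p/q = (3·181 + 34)/(3·16 + 3) = 577/51; p² − 128·q² = 332929 − 332928 = 1.
  The first convergent with p² − 128·q² = 1 gives the fundamental solution (x₁, y₁) = (577, 51).
Step 2: Apply the recurrence (x_{n+1}, y_{n+1}) = (x₁x_n + 128y₁y_n, x₁y_n + y₁x_n) repeatedly.
  From (x_1, y_1) = (577, 51): x_2 = 577·577 + 128·51·51 = 665857; y_2 = 577·51 + 51·577 = 58854.
Step 3: Verify x_2² - 128·y_2² = 443365544449 - 443365544448 = 1 (should be 1). ✓

(x_1, y_1) = (577, 51); (x_2, y_2) = (665857, 58854).


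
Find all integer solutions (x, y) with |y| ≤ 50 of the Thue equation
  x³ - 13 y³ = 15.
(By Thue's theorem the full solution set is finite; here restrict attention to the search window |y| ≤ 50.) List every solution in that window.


The equation is x³ - 13y³ = 15. For fixed y, x³ = 13·y³ + 15, so a solution requires the RHS to be a perfect cube.
Strategy: iterate y from -50 to 50, compute RHS = 13·y³ + 15, and check whether it is a (positive or negative) perfect cube.
Check small values of y:
  y = 0: RHS = 15 is not a perfect cube.
  y = 1: RHS = 28 is not a perfect cube.
  y = -1: RHS = 2 is not a perfect cube.
  y = 2: RHS = 119 is not a perfect cube.
  y = -2: RHS = -89 is not a perfect cube.
  y = 3: RHS = 366 is not a perfect cube.
  y = -3: RHS = -336 is not a perfect cube.
Continuing the search up to |y| = 50 finds no solutions either.
No (x, y) in the scanned range satisfies the equation.

No integer solutions with |y| ≤ 50.


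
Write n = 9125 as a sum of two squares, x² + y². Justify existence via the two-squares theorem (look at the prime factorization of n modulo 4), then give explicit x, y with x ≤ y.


Step 1: Factor n = 9125 = 5^3 · 73.
Step 2: Check the mod-4 condition on each prime factor: 5 ≡ 1 (mod 4), exponent 3; 73 ≡ 1 (mod 4), exponent 1.
All primes ≡ 3 (mod 4) appear to even exponent (or don't appear), so by the two-squares theorem n IS expressible as a sum of two squares.
Step 3: Build a representation. Group n = k² · m with k = 5 and m = 5 · 73 = 365 (a product of primes ≡ 1 (mod 4)); a representation of m scales to one of n via (k·x)² + (k·y)² = k²(x² + y²). Each prime p ≡ 1 (mod 4) is itself a sum of two squares; find a² by testing p − a² for a perfect square:
  5: 5 − 1² = 4 = 2² ⇒ 5 = 1² + 2².
  73: 73 − 1² = 72, 73 − 2² = 69, 73 − 3² = 64 = 8² ⇒ 73 = 3² + 8².
  Combine using the Brahmagupta–Fibonacci identity (a² + b²)(c² + d²) = (ac − bd)² + (ad + bc)² = (ac + bd)² + (ad − bc)²:
  5 · 73 = 365: from (1² + 2²)(3² + 8²), take (1·3 − 2·8, 1·8 + 2·3) = (3 − 16, 8 + 6) = (-13, 14); dropping signs (only squares matter) gives (13, 14); check 13² + 14² = 169 + 196 = 365 ✓.
  Scale by k = 5: (5·13, 5·14) = (65, 70).
Step 4: Order so x ≤ y and verify: 65² + 70² = 4225 + 4900 = 9125 = n. ✓

n = 9125 = 65² + 70² (one valid representation with x ≤ y).


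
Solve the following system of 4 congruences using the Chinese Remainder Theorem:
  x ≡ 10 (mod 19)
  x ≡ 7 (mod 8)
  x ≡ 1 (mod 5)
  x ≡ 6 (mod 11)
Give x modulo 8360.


Product of moduli M = 19 · 8 · 5 · 11 = 8360.
Merge one congruence at a time:
  Start: x ≡ 10 (mod 19).
  Combine with x ≡ 7 (mod 8); new modulus lcm = 152.
    Write x = 10 + 19·t and substitute into x ≡ 7 (mod 8): 19·t ≡ 7 − 10 = -3 (mod 8).
    Reduce coefficients mod 8: 3·t ≡ 5 (mod 8).
    The inverse of 3 mod 8 is 3 (since 3·3 = 9 = 1·8 + 1), so t ≡ 3·5 = 15 ≡ 7 (mod 8).
    Then x = 10 + 19·7 = 143, valid modulo lcm(19, 8) = 152: x ≡ 143 (mod 152).
  Combine with x ≡ 1 (mod 5); new modulus lcm = 760.
    Write x = 143 + 152·t and substitute into x ≡ 1 (mod 5): 152·t ≡ 1 − 143 = -142 (mod 5).
    Reduce coefficients mod 5: 2·t ≡ 3 (mod 5).
    The inverse of 2 mod 5 is 3 (since 2·3 = 6 = 1·5 + 1), so t ≡ 3·3 = 9 ≡ 4 (mod 5).
    Then x = 143 + 152·4 = 751, valid modulo lcm(152, 5) = 760: x ≡ 751 (mod 760).
  Combine with x ≡ 6 (mod 11); new modulus lcm = 8360.
    Write x = 751 + 760·t and substitute into x ≡ 6 (mod 11): 760·t ≡ 6 − 751 = -745 (mod 11).
    Reduce coefficients mod 11: 1·t ≡ 3 (mod 11).
    So t ≡ 3 (mod 11).
    Then x = 751 + 760·3 = 3031, valid modulo lcm(760, 11) = 8360: x ≡ 3031 (mod 8360).
Verify against each original: 3031 mod 19 = 10, 3031 mod 8 = 7, 3031 mod 5 = 1, 3031 mod 11 = 6.

x ≡ 3031 (mod 8360).


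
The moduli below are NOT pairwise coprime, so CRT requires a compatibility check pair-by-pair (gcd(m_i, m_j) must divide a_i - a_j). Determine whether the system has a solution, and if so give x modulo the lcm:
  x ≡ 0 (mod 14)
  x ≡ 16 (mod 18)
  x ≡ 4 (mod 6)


Moduli 14, 18, 6 are not pairwise coprime, so CRT works modulo lcm(m_i) when all pairwise compatibility conditions hold.
Pairwise compatibility: gcd(m_i, m_j) must divide a_i - a_j for every pair.
Merge one congruence at a time:
  Start: x ≡ 0 (mod 14).
  Combine with x ≡ 16 (mod 18): gcd(14, 18) = 2; 16 - 0 = 16, which IS divisible by 2, so compatible.
    Write x = 0 + 14·t and substitute into x ≡ 16 (mod 18): 14·t ≡ 16 − 0 = 16 (mod 18).
    Divide the congruence (and modulus) by g = 2: 7·t ≡ 8 (mod 9).
    The inverse of 7 mod 9 is 4 (since 7·4 = 28 = 3·9 + 1), so t ≡ 4·8 = 32 ≡ 5 (mod 9).
    Then x = 0 + 14·5 = 70, valid modulo lcm(14, 18) = 126: x ≡ 70 (mod 126).
  Combine with x ≡ 4 (mod 6): gcd(126, 6) = 6; 4 - 70 = -66, which IS divisible by 6, so compatible.
    Write x = 70 + 126·t and substitute into x ≡ 4 (mod 6): 126·t ≡ 4 − 70 = -66 (mod 6).
    Divide the congruence (and modulus) by g = 6: 21·t ≡ -11 (mod 1).
    Modulo 1 every t works; take t = 0.
    Then x = 70 + 126·0 = 70, valid modulo lcm(126, 6) = 126: x ≡ 70 (mod 126).
Verify: 70 mod 14 = 0, 70 mod 18 = 16, 70 mod 6 = 4.

x ≡ 70 (mod 126).
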